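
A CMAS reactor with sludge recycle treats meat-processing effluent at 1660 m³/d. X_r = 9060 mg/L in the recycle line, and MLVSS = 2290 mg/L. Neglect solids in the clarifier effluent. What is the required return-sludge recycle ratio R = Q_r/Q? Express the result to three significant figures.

R = Q_r/Q = X/(X_r − X) = 2290 / (9060 − 2290) = 0.3383.

R ≈ 0.338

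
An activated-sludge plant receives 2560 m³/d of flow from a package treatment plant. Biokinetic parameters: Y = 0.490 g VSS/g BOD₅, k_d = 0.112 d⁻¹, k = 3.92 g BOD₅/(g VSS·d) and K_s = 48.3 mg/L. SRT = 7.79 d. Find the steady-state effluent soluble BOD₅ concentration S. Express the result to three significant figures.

S ≈ 6.91 mg/L

From the Monod/SRT balance for a CMAS, S = K_s·(1+k_d θ_c)/[θ_c·(Y k − k_d) − 1] = 48.3 × (1 + 0.112 × 7.79) / [7.79 × (0.490 × 3.92 − 0.112) − 1] = 90.44 / 13.09 = 6.909 mg/L.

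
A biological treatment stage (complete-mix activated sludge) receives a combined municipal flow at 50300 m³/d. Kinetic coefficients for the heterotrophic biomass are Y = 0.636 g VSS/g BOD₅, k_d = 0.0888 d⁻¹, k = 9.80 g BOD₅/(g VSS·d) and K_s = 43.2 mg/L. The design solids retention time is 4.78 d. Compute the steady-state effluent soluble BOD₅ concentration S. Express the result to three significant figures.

S ≈ 2.17 mg/L

For a completely mixed reactor with recycle the Lawrence–McCarty relation gives S = K_s·(1 + k_d·θ_c) / [θ_c·(Y·k − k_d) − 1] = 43.2 × (1 + 0.0888 × 4.78) / [4.78 × (0.636 × 9.80 − 0.0888) − 1] = 61.54 / 28.37 = 2.169 mg/L.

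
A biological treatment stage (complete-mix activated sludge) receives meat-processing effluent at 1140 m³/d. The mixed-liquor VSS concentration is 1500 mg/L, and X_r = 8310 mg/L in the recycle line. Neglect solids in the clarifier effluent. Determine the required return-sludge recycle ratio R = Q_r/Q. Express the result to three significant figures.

R = Q_r/Q = X/(X_r − X) = 1500 / (8310 − 1500) = 0.2203.

R ≈ 0.220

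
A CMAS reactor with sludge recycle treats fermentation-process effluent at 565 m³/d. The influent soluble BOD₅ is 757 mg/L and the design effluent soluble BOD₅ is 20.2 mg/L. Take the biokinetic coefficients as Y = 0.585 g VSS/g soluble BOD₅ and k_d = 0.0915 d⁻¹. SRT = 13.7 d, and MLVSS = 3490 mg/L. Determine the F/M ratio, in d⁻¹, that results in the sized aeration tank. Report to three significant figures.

Steady-state biomass mass balance: V·X·(1 + k_d·θ_c) = Y·Q·(S₀ − S)·θ_c, so V = 0.585 × 565 × (757 − 20.2) × 13.7 / [3490 × (1 + 0.0915 × 13.7)] = 3.34×10^6 / 7865 = 424.2 m³.
F/M = Q·S₀ / (V·X) = 565 × 757 / (424.2 × 3490) = 0.2889 g soluble BOD₅·(g VSS·d)⁻¹.

F/M ≈ 0.289 d⁻¹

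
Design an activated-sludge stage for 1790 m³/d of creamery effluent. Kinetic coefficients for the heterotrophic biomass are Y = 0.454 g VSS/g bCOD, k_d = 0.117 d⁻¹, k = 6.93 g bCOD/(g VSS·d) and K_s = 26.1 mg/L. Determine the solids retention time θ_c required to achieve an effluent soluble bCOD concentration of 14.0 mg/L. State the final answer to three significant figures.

At the target effluent, Y k S/(K_s+S) = 0.454×6.93×14.0/40.10 = 1.098 d⁻¹.
1/θ_c = 1.098 − 0.117 = 0.9814 d⁻¹, so θ_c = 1.019 d.

θ_c ≈ 1.02 d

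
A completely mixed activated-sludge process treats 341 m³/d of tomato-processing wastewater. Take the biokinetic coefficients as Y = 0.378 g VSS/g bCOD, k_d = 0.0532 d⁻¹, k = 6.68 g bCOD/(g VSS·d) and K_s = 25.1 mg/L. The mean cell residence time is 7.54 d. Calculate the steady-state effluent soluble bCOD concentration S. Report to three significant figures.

For a completely mixed reactor with recycle the Lawrence–McCarty relation gives S = K_s·(1 + k_d·θ_c) / [θ_c·(Y·k − k_d) − 1] = 25.1 × (1 + 0.0532 × 7.54) / [7.54 × (0.378 × 6.68 − 0.0532) − 1] = 35.17 / 17.64 = 1.994 mg/L.

S ≈ 1.99 mg/L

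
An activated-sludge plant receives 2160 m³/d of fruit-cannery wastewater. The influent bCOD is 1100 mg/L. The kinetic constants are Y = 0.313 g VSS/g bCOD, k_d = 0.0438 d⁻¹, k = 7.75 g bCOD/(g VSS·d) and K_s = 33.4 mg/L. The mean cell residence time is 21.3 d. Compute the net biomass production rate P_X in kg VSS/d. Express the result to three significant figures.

P_X ≈ 384 kg VSS/d

From the Monod/SRT balance for a CMAS, S = K_s·(1+k_d θ_c)/[θ_c·(Y k − k_d) − 1] = 33.4 × (1 + 0.0438 × 21.3) / [21.3 × (0.313 × 7.75 − 0.0438) − 1] = 64.56 / 49.74 = 1.298 mg/L.
Observed yield with endogenous decay: Y_obs = Y / (1 + k_d·θ_c) = 0.313 / (1 + 0.0438 × 21.3) = 0.313 / 1.933 = 0.1619 g VSS/g bCOD.
Mass of bCOD removed per day: Q(S₀ − S) = 2160 × 1099 g/m³ = 2373 kg/d.
Biomass produced: P_X = Y_obs·Q·ΔS = 0.1619 × 2373 ≈ 384.3 kg VSS/d.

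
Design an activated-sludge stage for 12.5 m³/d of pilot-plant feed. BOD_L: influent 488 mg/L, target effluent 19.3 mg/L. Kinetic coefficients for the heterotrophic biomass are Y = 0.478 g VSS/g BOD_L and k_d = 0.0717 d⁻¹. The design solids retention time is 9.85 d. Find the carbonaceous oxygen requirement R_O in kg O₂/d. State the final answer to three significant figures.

R_O ≈ 3.53 kg O₂/d

The observed yield is Y_obs = Y/(1 + k_d·θ_c) = 0.478 / (1 + 0.0717 × 9.85) = 0.478 / 1.706 = 0.2801 g VSS per g BOD_L removed.
ΔS = 488 − 19.3 = 468.7 mg/L, so the substrate removal rate is 12.5 × 468.7/1000 = 5.859 kg BOD_L/d.
Biomass synthesised: P_X = Y_obs × 5.859 = 1.641 kg VSS/d.
R_O = Q·(S₀ − S) − 1.42·P_X = 5.859 − 1.42 × 1.641 = 3.528 kg O₂/d.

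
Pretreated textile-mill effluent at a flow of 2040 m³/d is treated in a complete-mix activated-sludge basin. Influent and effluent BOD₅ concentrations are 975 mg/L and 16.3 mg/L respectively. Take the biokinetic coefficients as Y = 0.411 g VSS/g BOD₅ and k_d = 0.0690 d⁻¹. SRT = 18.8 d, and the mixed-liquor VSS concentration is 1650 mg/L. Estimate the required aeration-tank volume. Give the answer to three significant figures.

V ≈ 3990 m³

Steady-state biomass mass balance: V·X·(1 + k_d·θ_c) = Y·Q·(S₀ − S)·θ_c, so V = 0.411 × 2040 × (975 − 16.3) × 18.8 / [1650 × (1 + 0.0690 × 18.8)] = 1.51×10^7 / 3790 = 3987 m³.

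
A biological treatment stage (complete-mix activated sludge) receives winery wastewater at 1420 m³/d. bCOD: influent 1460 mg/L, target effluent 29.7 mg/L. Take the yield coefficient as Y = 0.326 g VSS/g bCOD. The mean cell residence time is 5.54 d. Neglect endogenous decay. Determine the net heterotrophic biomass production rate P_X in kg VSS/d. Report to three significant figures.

No decay correction is needed, so Y_obs = Y = 0.326.
Substrate removed = Q·(S₀ − S) = 1420 m³/d × (1460 − 29.7) g/m³ = 2.03×10^6 g/d = 2031 kg/d.
P_X = Y_obs · Q(S₀ − S) = 0.3260 × 2031 = 662.1 kg VSS/d.

P_X ≈ 662 kg VSS/d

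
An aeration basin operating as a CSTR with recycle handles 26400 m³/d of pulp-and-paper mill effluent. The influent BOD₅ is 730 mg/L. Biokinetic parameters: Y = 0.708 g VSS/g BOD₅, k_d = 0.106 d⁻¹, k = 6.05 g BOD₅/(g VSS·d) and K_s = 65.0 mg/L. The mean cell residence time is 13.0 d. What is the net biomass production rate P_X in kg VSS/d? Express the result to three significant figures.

For a completely mixed reactor with recycle the Lawrence–McCarty relation gives S = K_s·(1 + k_d·θ_c) / [θ_c·(Y·k − k_d) − 1] = 65.0 × (1 + 0.106 × 13.0) / [13.0 × (0.708 × 6.05 − 0.106) − 1] = 154.6 / 53.31 = 2.900 mg/L.
Correct the yield for decay: Y_obs = Y/(1 + k_d θ_c) = 0.708 / (1 + 0.106 × 13.0) = 0.708 / 2.378 = 0.2977.
ΔS = 730 − 2.90 = 727.1 mg/L, so the substrate removal rate is 26400 × 727.1/1000 = 19195 kg BOD₅/d.
So the net sludge growth is P_X = 0.2977 × 19195 = 5715 kg VSS/d.

P_X ≈ 5720 kg VSS/d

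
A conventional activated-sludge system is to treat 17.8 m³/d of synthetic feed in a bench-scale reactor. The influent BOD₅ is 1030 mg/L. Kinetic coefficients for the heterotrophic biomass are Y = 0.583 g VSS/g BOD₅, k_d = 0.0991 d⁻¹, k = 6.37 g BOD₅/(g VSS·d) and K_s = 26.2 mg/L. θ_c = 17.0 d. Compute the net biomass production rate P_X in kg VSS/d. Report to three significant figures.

P_X ≈ 3.98 kg VSS/d

For a completely mixed reactor with recycle the Lawrence–McCarty relation gives S = K_s·(1 + k_d·θ_c) / [θ_c·(Y·k − k_d) − 1] = 26.2 × (1 + 0.0991 × 17.0) / [17.0 × (0.583 × 6.37 − 0.0991) − 1] = 70.34 / 60.45 = 1.164 mg/L.
Observed yield with endogenous decay: Y_obs = Y / (1 + k_d·θ_c) = 0.583 / (1 + 0.0991 × 17.0) = 0.583 / 2.685 = 0.2172 g VSS/g BOD₅.
ΔS = 1030 − 1.16 = 1029 mg/L, so the substrate removal rate is 17.8 × 1029/1000 = 18.31 kg BOD₅/d.
P_X = Y_obs · Q(S₀ − S) = 0.2172 × 18.31 = 3.977 kg VSS/d.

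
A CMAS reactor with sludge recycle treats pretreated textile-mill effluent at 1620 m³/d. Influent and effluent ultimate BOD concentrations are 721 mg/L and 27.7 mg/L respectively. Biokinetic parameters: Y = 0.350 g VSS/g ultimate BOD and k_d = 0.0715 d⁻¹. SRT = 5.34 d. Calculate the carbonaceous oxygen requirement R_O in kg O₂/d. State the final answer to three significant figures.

Y_obs = Y / (1 + k_d θ_c) = 0.350 / (1 + 0.0715 × 5.34) = 0.350 / 1.382 = 0.2533.
Substrate removed = Q·(S₀ − S) = 1620 m³/d × (721 − 27.7) g/m³ = 1.12×10^6 g/d = 1123 kg/d.
Biomass synthesised: P_X = Y_obs × 1123 = 284.5 kg VSS/d.
R_O = Q·ΔS − 1.42 P_X = 1123 − 404.0 = 719.2 kg O₂/d.

R_O ≈ 719 kg O₂/d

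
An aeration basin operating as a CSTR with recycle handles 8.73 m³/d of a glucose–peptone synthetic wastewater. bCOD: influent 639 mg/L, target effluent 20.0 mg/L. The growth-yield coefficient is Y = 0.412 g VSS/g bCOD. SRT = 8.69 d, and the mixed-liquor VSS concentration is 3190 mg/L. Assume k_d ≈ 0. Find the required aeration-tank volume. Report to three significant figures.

V ≈ 6.07 m³

V·X = Y·Q·ΔS·θ_c gives V = 0.412 × 8.73 × (639 − 20.0) × 8.69 / 3190 = 6.065 m³.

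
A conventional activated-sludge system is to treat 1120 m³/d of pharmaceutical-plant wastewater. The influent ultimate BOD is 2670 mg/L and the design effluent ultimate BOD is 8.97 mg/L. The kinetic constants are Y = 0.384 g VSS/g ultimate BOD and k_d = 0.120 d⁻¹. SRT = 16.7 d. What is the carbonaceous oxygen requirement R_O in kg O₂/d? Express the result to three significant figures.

Correct the yield for decay: Y_obs = Y/(1 + k_d θ_c) = 0.384 / (1 + 0.120 × 16.7) = 0.384 / 3.004 = 0.1278.
Mass of ultimate BOD removed per day: Q(S₀ − S) = 1120 × 2661 g/m³ = 2980 kg/d.
P_X = Y_obs·Q·(S₀ − S) = 0.1278 × 2980 = 381.0 kg VSS/d.
R_O = Q·ΔS − 1.42 P_X = 2980 − 541.0 = 2439 kg O₂/d.

R_O ≈ 2440 kg O₂/d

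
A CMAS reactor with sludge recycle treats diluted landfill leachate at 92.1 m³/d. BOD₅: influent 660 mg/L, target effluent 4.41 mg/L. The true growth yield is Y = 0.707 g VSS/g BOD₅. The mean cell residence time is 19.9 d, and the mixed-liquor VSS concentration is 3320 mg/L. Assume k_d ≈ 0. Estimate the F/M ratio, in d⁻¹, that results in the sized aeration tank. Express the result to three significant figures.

F/M ≈ 0.0716 d⁻¹

V·X = Y·Q·ΔS·θ_c gives V = 0.707 × 92.1 × (660 − 4.41) × 19.9 / 3320 = 255.9 m³.
F/M = applied load / biomass = Q·S₀/(V·X) = 92.1 × 660 / (255.9 × 3320) = 0.07155 d⁻¹.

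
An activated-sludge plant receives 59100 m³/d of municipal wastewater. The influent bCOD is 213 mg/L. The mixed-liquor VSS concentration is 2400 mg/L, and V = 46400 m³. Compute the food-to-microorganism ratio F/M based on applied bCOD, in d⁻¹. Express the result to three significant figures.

F/M = Q·S₀ / (V·X) = 59100 × 213 / (46400 × 2400) = 0.1130 g bCOD·(g VSS·d)⁻¹.

F/M ≈ 0.113 d⁻¹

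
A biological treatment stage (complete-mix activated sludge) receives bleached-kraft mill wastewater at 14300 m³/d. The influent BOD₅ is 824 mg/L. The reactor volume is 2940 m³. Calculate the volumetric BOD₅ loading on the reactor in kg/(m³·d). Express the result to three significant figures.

Applied BOD₅ load per unit volume = Q·S₀/V = (14300 × 824/1000)/2940 = 4.008 kg BOD₅·m⁻³·d⁻¹.

L_v ≈ 4.01 kg BOD₅/(m³·d)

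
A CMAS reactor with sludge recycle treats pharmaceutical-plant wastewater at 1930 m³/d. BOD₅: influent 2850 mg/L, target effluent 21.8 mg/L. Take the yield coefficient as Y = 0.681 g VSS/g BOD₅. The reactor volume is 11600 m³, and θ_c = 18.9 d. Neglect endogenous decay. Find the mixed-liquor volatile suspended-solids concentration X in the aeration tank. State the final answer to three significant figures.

X ≈ 6060 mg/L

From V·X = Y·Q·(S₀ − S)·θ_c (decay neglected): X = 0.681 × 1930 × (2850 − 21.8) × 18.9 / 11600 = 6056 mg/L.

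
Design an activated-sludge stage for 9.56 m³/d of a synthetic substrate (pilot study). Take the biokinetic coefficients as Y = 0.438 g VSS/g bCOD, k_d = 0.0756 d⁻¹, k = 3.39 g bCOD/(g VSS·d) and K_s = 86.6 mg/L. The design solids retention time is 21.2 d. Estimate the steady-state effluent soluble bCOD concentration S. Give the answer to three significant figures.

S ≈ 7.81 mg/L

From the Monod/SRT balance for a CMAS, S = K_s·(1+k_d θ_c)/[θ_c·(Y k − k_d) − 1] = 86.6 × (1 + 0.0756 × 21.2) / [21.2 × (0.438 × 3.39 − 0.0756) − 1] = 225.4 / 28.88 = 7.806 mg/L.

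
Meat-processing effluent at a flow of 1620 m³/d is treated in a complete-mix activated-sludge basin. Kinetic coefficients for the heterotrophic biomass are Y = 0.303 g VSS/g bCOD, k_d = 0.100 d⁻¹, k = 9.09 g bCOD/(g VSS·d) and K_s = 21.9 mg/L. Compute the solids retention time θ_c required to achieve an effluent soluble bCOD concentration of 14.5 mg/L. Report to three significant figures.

From 1/θ_c = Y·k·S/(K_s + S) − k_d: Y·k·S/(K_s+S) = 0.303 × 9.09 × 14.5 / (21.9 + 14.5) = 1.097 d⁻¹.
θ_c = 1/(μ − k_d) = 1/(1.097 − 0.100) = 1/0.9972 = 1.003 d.

θ_c ≈ 1.00 d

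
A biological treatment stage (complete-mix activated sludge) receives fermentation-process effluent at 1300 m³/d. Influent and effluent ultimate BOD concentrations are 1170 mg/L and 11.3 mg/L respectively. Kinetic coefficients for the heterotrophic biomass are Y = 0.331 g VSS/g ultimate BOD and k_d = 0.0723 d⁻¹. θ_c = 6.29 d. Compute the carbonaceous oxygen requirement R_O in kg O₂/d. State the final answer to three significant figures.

R_O ≈ 1020 kg O₂/d

The observed yield is Y_obs = Y/(1 + k_d·θ_c) = 0.331 / (1 + 0.0723 × 6.29) = 0.331 / 1.455 = 0.2275 g VSS per g ultimate BOD removed.
Mass of ultimate BOD removed per day: Q(S₀ − S) = 1300 × 1159 g/m³ = 1506 kg/d.
P_X = Y_obs·Q·(S₀ − S) = 0.2275 × 1506 = 342.7 kg VSS/d.
R_O = Q·ΔS − 1.42 P_X = 1506 − 486.7 = 1020 kg O₂/d.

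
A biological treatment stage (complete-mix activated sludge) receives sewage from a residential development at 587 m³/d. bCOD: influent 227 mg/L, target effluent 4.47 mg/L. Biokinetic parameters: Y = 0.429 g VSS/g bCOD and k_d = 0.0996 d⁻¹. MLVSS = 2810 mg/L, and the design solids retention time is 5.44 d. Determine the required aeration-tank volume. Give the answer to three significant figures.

Steady-state biomass mass balance: V·X·(1 + k_d·θ_c) = Y·Q·(S₀ − S)·θ_c, so V = 0.429 × 587 × (227 − 4.47) × 5.44 / [2810 × (1 + 0.0996 × 5.44)] = 3.05×10^5 / 4333 = 70.36 m³.

V ≈ 70.4 m³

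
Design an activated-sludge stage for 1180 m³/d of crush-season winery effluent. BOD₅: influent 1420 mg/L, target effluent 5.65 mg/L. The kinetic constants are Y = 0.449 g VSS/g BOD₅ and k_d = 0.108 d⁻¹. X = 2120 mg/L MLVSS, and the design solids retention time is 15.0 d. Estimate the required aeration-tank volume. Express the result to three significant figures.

Rearranging the biomass balance for a CMAS with decay, V = Y·Q·ΔS·θ_c / [X·(1+k_d θ_c)] = 0.449 × 1180 × (1420 − 5.65) × 15.0 / [2120 × (1 + 0.108 × 15.0)] = 1.12×10^7 / 5554 = 2024 m³.

V ≈ 2020 m³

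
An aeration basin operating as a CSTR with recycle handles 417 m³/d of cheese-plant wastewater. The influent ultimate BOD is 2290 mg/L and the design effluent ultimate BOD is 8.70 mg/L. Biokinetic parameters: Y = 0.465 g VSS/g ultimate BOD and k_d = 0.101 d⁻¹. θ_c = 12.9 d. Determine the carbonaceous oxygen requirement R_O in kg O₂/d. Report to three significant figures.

R_O ≈ 679 kg O₂/d

Correct the yield for decay: Y_obs = Y/(1 + k_d θ_c) = 0.465 / (1 + 0.101 × 12.9) = 0.465 / 2.303 = 0.2019.
ΔS = 2290 − 8.70 = 2281 mg/L, so the substrate removal rate is 417 × 2281/1000 = 951.3 kg ultimate BOD/d.
Net sludge production P_X = 0.2019 × 951.3 = 192.1 kg VSS/d.
Carbonaceous O₂ demand = substrate oxidised − cell-mass equivalent = 951.3 − 1.42 × 192.1 = 678.5 kg O₂/d.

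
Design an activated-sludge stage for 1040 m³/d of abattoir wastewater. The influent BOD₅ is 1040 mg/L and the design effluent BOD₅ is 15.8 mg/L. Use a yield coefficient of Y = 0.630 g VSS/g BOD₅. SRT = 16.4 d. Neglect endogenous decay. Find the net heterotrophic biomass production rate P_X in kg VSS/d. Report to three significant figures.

P_X ≈ 671 kg VSS/d

Since k_d ≈ 0, Y_obs = Y = 0.630 g VSS/g BOD₅.
Q·(S₀ − S) = 1040 × (1040 − 15.8) × 10⁻³ = 1065 kg/d removed.
P_X = Y_obs · Q(S₀ − S) = 0.6300 × 1065 = 671.1 kg VSS/d.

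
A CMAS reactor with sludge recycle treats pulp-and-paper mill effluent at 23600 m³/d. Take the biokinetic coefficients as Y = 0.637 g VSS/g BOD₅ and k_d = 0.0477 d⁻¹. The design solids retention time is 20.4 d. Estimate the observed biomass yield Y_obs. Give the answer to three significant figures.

Y_obs ≈ 0.323 g VSS/g BOD₅

Y_obs = Y / (1 + k_d θ_c) = 0.637 / (1 + 0.0477 × 20.4) = 0.637 / 1.973 = 0.3228.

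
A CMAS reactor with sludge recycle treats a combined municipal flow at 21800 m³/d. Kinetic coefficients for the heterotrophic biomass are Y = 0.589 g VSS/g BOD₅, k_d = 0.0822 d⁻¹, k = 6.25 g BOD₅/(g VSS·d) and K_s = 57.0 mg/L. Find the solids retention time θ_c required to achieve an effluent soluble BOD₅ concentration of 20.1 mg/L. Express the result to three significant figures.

θ_c ≈ 1.14 d

Specific growth rate at S = 20.1 mg/L: μ = YkS/(K_s+S) = 0.589·6.25·20.1/(57.0+20.1) = 0.9597 d⁻¹.
Then 1/θ_c = μ − k_d = 0.9597 − 0.0822 = 0.8775 d⁻¹, giving θ_c = 1.140 d.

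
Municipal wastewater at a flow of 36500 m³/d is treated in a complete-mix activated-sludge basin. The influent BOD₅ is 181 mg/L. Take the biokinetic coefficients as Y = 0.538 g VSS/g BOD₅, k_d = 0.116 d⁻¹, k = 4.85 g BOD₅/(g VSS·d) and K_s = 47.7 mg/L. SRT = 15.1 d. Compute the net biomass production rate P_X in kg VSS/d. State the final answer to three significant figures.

P_X ≈ 1270 kg VSS/d

Effluent substrate depends only on kinetics and SRT: S = K_s(1 + k_d θ_c) / [θ_c(Yk − k_d) − 1] = 47.7 × (1 + 0.116 × 15.1) / [15.1 × (0.538 × 4.85 − 0.116) − 1] = 131.3 / 36.65 = 3.581 mg/L.
Observed yield with endogenous decay: Y_obs = Y / (1 + k_d·θ_c) = 0.538 / (1 + 0.116 × 15.1) = 0.538 / 2.752 = 0.1955 g VSS/g BOD₅.
Q·(S₀ − S) = 36500 × (181 − 3.58) × 10⁻³ = 6476 kg/d removed.
So the net sludge growth is P_X = 0.1955 × 6476 = 1266 kg VSS/d.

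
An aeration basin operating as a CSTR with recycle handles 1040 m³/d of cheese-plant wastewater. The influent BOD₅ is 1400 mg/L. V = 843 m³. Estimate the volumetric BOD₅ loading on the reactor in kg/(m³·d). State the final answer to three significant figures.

L_v ≈ 1.73 kg BOD₅/(m³·d)

Volumetric loading L_v = Q·S₀ / V = 1040 × 1400 g/m³ / 843.0 m³ = 1727 g/(m³·d) = 1.727 kg BOD₅/(m³·d).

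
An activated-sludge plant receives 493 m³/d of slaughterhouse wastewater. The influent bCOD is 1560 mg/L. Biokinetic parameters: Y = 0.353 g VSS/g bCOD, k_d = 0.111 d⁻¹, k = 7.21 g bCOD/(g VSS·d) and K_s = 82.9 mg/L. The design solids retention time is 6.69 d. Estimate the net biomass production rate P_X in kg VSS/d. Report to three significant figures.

Effluent substrate depends only on kinetics and SRT: S = K_s(1 + k_d θ_c) / [θ_c(Yk − k_d) − 1] = 82.9 × (1 + 0.111 × 6.69) / [6.69 × (0.353 × 7.21 − 0.111) − 1] = 144.5 / 15.28 = 9.452 mg/L.
Observed yield with endogenous decay: Y_obs = Y / (1 + k_d·θ_c) = 0.353 / (1 + 0.111 × 6.69) = 0.353 / 1.743 = 0.2026 g VSS/g bCOD.
Q·(S₀ − S) = 493 × (1560 − 9.45) × 10⁻³ = 764.4 kg/d removed.
Net biomass production P_X = Y_obs × Q·(S₀ − S) = 0.2026 × 764.4 = 154.9 kg VSS/d.

P_X ≈ 155 kg VSS/d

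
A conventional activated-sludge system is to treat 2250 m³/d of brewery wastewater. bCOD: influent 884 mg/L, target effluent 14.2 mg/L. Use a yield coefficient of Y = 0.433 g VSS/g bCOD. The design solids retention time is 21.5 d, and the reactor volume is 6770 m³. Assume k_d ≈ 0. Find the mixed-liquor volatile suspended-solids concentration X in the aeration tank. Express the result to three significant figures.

X = Y·Q·ΔS·θ_c / V = 0.433 × 2250 × (884 − 14.2) × 21.5 / 6770 = 2691 mg/L.

X ≈ 2690 mg/L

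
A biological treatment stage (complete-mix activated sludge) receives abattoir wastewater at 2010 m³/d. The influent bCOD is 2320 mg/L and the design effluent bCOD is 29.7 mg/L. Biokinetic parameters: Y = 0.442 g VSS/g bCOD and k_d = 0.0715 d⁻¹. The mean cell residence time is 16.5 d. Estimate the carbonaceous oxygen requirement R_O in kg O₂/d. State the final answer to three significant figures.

Y_obs = Y / (1 + k_d θ_c) = 0.442 / (1 + 0.0715 × 16.5) = 0.442 / 2.180 = 0.2028.
Q·(S₀ − S) = 2010 × (2320 − 29.7) × 10⁻³ = 4604 kg/d removed.
Biomass synthesised: P_X = Y_obs × 4604 = 933.5 kg VSS/d.
R_O = Q·ΔS − 1.42 P_X = 4604 − 1326 = 3278 kg O₂/d.

R_O ≈ 3280 kg O₂/d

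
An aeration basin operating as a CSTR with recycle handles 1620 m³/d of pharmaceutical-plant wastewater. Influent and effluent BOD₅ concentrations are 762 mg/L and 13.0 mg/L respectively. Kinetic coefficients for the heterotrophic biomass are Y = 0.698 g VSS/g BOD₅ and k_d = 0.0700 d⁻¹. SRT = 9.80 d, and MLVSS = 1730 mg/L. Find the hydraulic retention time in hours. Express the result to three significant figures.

τ ≈ 42.2 h

Steady-state biomass mass balance: V·X·(1 + k_d·θ_c) = Y·Q·(S₀ − S)·θ_c, so V = 0.698 × 1620 × (762 − 13.0) × 9.80 / [1730 × (1 + 0.0700 × 9.80)] = 8.3×10^6 / 2917 = 2846 m³.
τ = V/Q = 2846/1620 = 1.757 d, or 42.16 h.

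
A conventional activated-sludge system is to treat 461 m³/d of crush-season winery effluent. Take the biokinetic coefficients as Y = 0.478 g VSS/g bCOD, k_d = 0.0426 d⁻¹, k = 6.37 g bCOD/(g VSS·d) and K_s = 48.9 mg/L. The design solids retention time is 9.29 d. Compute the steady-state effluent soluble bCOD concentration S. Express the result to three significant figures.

For a completely mixed reactor with recycle the Lawrence–McCarty relation gives S = K_s·(1 + k_d·θ_c) / [θ_c·(Y·k − k_d) − 1] = 48.9 × (1 + 0.0426 × 9.29) / [9.29 × (0.478 × 6.37 − 0.0426) − 1] = 68.25 / 26.89 = 2.538 mg/L.

S ≈ 2.54 mg/L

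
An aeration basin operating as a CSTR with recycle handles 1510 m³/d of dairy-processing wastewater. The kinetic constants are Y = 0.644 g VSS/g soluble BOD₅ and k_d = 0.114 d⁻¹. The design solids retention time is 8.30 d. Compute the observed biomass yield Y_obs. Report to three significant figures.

Y_obs ≈ 0.331 g VSS/g soluble BOD₅

Correct the yield for decay: Y_obs = Y/(1 + k_d θ_c) = 0.644 / (1 + 0.114 × 8.30) = 0.644 / 1.946 = 0.3309.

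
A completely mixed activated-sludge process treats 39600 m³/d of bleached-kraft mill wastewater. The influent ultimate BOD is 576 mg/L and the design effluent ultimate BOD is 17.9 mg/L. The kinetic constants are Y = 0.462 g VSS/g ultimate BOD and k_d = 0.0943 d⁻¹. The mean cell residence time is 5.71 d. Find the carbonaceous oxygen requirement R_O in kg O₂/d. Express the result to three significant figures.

The observed yield is Y_obs = Y/(1 + k_d·θ_c) = 0.462 / (1 + 0.0943 × 5.71) = 0.462 / 1.538 = 0.3003 g VSS per g ultimate BOD removed.
Substrate removed = Q·(S₀ − S) = 39600 m³/d × (576 − 17.9) g/m³ = 2.21×10^7 g/d = 22101 kg/d.
P_X = Y_obs·Q·(S₀ − S) = 0.3003 × 22101 = 6637 kg VSS/d.
R_O = Q·ΔS − 1.42 P_X = 22101 − 9424 = 12676 kg O₂/d.

R_O ≈ 12700 kg O₂/d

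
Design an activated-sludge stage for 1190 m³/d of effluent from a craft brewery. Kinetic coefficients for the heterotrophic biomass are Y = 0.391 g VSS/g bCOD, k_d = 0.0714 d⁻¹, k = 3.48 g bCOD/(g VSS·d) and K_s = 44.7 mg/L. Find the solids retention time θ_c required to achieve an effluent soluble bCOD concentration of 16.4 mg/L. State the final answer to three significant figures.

θ_c ≈ 3.40 d

At the target effluent, Y k S/(K_s+S) = 0.391×3.48×16.4/61.10 = 0.3652 d⁻¹.
1/θ_c = 0.3652 − 0.0714 = 0.2938 d⁻¹, so θ_c = 3.403 d.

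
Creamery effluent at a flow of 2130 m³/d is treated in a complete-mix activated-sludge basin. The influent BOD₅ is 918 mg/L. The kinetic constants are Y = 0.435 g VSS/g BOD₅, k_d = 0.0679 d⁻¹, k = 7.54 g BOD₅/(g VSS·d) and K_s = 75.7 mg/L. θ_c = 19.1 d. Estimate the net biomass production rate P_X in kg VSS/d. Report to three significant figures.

Effluent substrate depends only on kinetics and SRT: S = K_s(1 + k_d θ_c) / [θ_c(Yk − k_d) − 1] = 75.7 × (1 + 0.0679 × 19.1) / [19.1 × (0.435 × 7.54 − 0.0679) − 1] = 173.9 / 60.35 = 2.881 mg/L.
The observed yield is Y_obs = Y/(1 + k_d·θ_c) = 0.435 / (1 + 0.0679 × 19.1) = 0.435 / 2.297 = 0.1894 g VSS per g BOD₅ removed.
Q·(S₀ − S) = 2130 × (918 − 2.88) × 10⁻³ = 1949 kg/d removed.
Net biomass production P_X = Y_obs × Q·(S₀ − S) = 0.1894 × 1949 = 369.2 kg VSS/d.

P_X ≈ 369 kg VSS/d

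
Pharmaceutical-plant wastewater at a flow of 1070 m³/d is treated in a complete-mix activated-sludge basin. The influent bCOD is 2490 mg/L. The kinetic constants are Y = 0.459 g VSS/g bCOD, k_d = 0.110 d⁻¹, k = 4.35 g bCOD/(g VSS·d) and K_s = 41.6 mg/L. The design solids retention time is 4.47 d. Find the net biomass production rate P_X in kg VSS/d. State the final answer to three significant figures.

From the Monod/SRT balance for a CMAS, S = K_s·(1+k_d θ_c)/[θ_c·(Y k − k_d) − 1] = 41.6 × (1 + 0.110 × 4.47) / [4.47 × (0.459 × 4.35 − 0.110) − 1] = 62.05 / 7.433 = 8.348 mg/L.
Y_obs = Y / (1 + k_d θ_c) = 0.459 / (1 + 0.110 × 4.47) = 0.459 / 1.492 = 0.3077.
ΔS = 2490 − 8.35 = 2482 mg/L, so the substrate removal rate is 1070 × 2482/1000 = 2655 kg bCOD/d.
Net biomass production P_X = Y_obs × Q·(S₀ − S) = 0.3077 × 2655 = 817.1 kg VSS/d.

P_X ≈ 817 kg VSS/d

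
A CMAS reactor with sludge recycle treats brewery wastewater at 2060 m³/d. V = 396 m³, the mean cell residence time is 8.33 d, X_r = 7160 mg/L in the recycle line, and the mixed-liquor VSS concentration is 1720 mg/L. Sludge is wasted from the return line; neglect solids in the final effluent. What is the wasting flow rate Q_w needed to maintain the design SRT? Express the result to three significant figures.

Q_w ≈ 11.4 m³/d

Q_w = (V·X)/(θ_c X_r) = 396.0 × 1720 / (8.33 × 7160) = 11.42 m³/d.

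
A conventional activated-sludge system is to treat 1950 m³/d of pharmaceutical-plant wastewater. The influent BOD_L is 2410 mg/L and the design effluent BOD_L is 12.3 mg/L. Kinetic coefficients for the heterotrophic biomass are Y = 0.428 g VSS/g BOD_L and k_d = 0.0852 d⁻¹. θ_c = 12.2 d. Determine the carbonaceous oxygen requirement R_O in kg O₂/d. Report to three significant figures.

Y_obs = Y / (1 + k_d θ_c) = 0.428 / (1 + 0.0852 × 12.2) = 0.428 / 2.039 = 0.2099.
Substrate removed = Q·(S₀ − S) = 1950 m³/d × (2410 − 12.3) g/m³ = 4.68×10^6 g/d = 4676 kg/d.
Biomass synthesised: P_X = Y_obs × 4676 = 981.2 kg VSS/d.
R_O = Q·(S₀ − S) − 1.42·P_X = 4676 − 1.42 × 981.2 = 3282 kg O₂/d.

R_O ≈ 3280 kg O₂/d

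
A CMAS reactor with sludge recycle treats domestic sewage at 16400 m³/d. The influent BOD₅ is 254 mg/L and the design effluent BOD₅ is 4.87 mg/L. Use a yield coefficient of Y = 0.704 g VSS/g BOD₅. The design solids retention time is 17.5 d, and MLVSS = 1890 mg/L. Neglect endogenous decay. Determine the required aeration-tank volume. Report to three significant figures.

V·X = Y·Q·ΔS·θ_c gives V = 0.704 × 16400 × (254 − 4.87) × 17.5 / 1890 = 26633 m³.

V ≈ 26600 m³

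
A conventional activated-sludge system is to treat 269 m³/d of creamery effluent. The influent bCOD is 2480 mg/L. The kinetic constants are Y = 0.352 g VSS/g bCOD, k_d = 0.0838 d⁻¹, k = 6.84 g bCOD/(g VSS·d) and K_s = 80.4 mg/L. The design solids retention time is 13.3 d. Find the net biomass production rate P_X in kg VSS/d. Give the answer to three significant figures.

From the Monod/SRT balance for a CMAS, S = K_s·(1+k_d θ_c)/[θ_c·(Y k − k_d) − 1] = 80.4 × (1 + 0.0838 × 13.3) / [13.3 × (0.352 × 6.84 − 0.0838) − 1] = 170.0 / 29.91 = 5.684 mg/L.
The observed yield is Y_obs = Y/(1 + k_d·θ_c) = 0.352 / (1 + 0.0838 × 13.3) = 0.352 / 2.115 = 0.1665 g VSS per g bCOD removed.
ΔS = 2480 − 5.68 = 2474 mg/L, so the substrate removal rate is 269 × 2474/1000 = 665.6 kg bCOD/d.
Net biomass production P_X = Y_obs × Q·(S₀ − S) = 0.1665 × 665.6 = 110.8 kg VSS/d.

P_X ≈ 111 kg VSS/d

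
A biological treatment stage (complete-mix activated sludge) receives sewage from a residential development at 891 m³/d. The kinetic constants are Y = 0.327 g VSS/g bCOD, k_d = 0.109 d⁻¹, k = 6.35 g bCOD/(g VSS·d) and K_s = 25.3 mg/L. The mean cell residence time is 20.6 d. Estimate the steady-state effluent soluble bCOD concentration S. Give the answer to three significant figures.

S ≈ 2.08 mg/L

For a completely mixed reactor with recycle the Lawrence–McCarty relation gives S = K_s·(1 + k_d·θ_c) / [θ_c·(Y·k − k_d) − 1] = 25.3 × (1 + 0.109 × 20.6) / [20.6 × (0.327 × 6.35 − 0.109) − 1] = 82.11 / 39.53 = 2.077 mg/L.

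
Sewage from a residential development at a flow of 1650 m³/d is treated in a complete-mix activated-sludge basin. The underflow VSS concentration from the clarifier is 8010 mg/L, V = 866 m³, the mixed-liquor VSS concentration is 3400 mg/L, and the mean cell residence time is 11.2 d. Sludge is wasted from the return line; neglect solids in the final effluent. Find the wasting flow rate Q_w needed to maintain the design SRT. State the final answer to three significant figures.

Q_w = (V·X)/(θ_c X_r) = 866.0 × 3400 / (11.2 × 8010) = 32.82 m³/d.

Q_w ≈ 32.8 m³/d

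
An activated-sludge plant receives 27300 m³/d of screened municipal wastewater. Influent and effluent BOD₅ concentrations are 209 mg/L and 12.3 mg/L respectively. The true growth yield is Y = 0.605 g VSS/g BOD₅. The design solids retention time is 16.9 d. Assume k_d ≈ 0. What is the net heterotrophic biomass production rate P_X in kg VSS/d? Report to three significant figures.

P_X ≈ 3250 kg VSS/d

With endogenous decay neglected, the observed yield equals the true yield: Y_obs = Y = 0.605 g VSS/g BOD₅.
ΔS = 209 − 12.3 = 196.7 mg/L, so the substrate removal rate is 27300 × 196.7/1000 = 5370 kg BOD₅/d.
Net biomass production P_X = Y_obs × Q·(S₀ − S) = 0.6050 × 5370 = 3249 kg VSS/d.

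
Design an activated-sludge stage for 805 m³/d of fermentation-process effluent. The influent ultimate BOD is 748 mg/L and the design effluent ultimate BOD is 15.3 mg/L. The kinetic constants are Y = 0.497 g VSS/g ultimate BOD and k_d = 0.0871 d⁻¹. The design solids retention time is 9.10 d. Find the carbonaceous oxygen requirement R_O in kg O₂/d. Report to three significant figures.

Correct the yield for decay: Y_obs = Y/(1 + k_d θ_c) = 0.497 / (1 + 0.0871 × 9.10) = 0.497 / 1.793 = 0.2772.
Mass of ultimate BOD removed per day: Q(S₀ − S) = 805 × 732.7 g/m³ = 589.8 kg/d.
Biomass synthesised: P_X = Y_obs × 589.8 = 163.5 kg VSS/d.
R_O = Q·ΔS − 1.42 P_X = 589.8 − 232.2 = 357.6 kg O₂/d.

R_O ≈ 358 kg O₂/d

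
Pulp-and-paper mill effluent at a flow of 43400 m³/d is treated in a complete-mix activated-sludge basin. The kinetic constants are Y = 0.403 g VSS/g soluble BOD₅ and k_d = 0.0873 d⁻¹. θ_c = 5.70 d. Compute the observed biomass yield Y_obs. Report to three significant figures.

Correct the yield for decay: Y_obs = Y/(1 + k_d θ_c) = 0.403 / (1 + 0.0873 × 5.70) = 0.403 / 1.498 = 0.2691.

Y_obs ≈ 0.269 g VSS/g soluble BOD₅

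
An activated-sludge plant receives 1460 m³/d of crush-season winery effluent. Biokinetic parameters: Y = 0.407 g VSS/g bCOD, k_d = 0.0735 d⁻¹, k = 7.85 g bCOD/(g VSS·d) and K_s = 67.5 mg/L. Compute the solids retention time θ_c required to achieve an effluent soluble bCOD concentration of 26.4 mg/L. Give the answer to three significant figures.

At the target effluent, Y k S/(K_s+S) = 0.407×7.85×26.4/93.90 = 0.8983 d⁻¹.
Then 1/θ_c = μ − k_d = 0.8983 − 0.0735 = 0.8248 d⁻¹, giving θ_c = 1.212 d.

θ_c ≈ 1.21 d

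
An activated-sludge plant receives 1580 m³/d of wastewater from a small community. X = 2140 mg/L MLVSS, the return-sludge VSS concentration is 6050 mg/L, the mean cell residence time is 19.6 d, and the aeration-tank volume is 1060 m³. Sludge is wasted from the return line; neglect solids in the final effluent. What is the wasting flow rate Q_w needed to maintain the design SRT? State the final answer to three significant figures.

θ_c = V·X/(Q_w·X_r) when wasting from the recycle, so Q_w = V·X/(θ_c·X_r) = 1060 × 2140 / (19.6 × 6050) = 19.13 m³/d.

Q_w ≈ 19.1 m³/d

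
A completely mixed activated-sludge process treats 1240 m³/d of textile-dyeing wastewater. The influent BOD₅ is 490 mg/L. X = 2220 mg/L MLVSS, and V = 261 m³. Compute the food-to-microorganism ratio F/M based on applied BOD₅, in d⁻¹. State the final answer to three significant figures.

Food-to-microorganism ratio F/M = Q S₀ / (V X) = 1240 × 490 / (261.0 × 2220) = 1.049 d⁻¹.

F/M ≈ 1.05 d⁻¹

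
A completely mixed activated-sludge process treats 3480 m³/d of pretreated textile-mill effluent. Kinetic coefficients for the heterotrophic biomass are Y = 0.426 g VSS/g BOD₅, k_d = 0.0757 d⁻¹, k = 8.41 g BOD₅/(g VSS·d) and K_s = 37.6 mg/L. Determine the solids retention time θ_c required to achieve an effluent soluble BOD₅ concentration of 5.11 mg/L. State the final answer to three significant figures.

Specific growth rate at S = 5.11 mg/L: μ = YkS/(K_s+S) = 0.426·8.41·5.11/(37.6+5.11) = 0.4286 d⁻¹.
1/θ_c = 0.4286 − 0.0757 = 0.3529 d⁻¹, so θ_c = 2.833 d.

θ_c ≈ 2.83 d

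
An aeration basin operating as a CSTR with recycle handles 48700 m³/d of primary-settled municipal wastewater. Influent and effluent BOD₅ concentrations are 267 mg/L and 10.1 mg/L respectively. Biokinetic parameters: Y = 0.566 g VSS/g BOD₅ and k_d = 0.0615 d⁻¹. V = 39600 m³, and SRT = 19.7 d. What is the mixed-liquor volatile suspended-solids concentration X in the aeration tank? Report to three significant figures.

X ≈ 1590 mg/L

Solving the biomass balance for X: X = Y Q (S₀−S) θ_c / [V (1+k_d θ_c)] = 0.566 × 48700 × (267 − 10.1) × 19.7 / [39600 × (1 + 0.0615 × 19.7)] = 1593 mg/L.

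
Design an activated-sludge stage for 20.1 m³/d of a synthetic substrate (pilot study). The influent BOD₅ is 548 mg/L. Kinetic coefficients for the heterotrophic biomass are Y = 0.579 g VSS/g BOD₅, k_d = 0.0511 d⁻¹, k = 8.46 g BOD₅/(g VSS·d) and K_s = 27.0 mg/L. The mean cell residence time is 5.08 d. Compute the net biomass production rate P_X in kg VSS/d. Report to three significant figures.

From the Monod/SRT balance for a CMAS, S = K_s·(1+k_d θ_c)/[θ_c·(Y k − k_d) − 1] = 27.0 × (1 + 0.0511 × 5.08) / [5.08 × (0.579 × 8.46 − 0.0511) − 1] = 34.01 / 23.62 = 1.440 mg/L.
Correct the yield for decay: Y_obs = Y/(1 + k_d θ_c) = 0.579 / (1 + 0.0511 × 5.08) = 0.579 / 1.260 = 0.4597.
Q·(S₀ − S) = 20.1 × (548 − 1.44) × 10⁻³ = 10.99 kg/d removed.
Net biomass production P_X = Y_obs × Q·(S₀ − S) = 0.4597 × 10.99 = 5.050 kg VSS/d.

P_X ≈ 5.05 kg VSS/d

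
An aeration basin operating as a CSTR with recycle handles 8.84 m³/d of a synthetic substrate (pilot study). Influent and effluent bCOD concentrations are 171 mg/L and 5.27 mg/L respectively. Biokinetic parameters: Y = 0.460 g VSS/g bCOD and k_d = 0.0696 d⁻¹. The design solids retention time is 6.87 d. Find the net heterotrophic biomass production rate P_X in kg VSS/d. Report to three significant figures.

Observed yield with endogenous decay: Y_obs = Y / (1 + k_d·θ_c) = 0.460 / (1 + 0.0696 × 6.87) = 0.460 / 1.478 = 0.3112 g VSS/g bCOD.
Q·(S₀ − S) = 8.84 × (171 − 5.27) × 10⁻³ = 1.465 kg/d removed.
Biomass produced: P_X = Y_obs·Q·ΔS = 0.3112 × 1.465 ≈ 0.4559 kg VSS/d.

P_X ≈ 0.456 kg VSS/d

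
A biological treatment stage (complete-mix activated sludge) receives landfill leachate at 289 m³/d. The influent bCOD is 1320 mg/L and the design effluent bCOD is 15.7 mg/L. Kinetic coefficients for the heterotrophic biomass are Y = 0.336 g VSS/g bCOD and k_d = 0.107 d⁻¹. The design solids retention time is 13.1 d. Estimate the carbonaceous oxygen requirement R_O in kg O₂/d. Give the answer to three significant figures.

R_O ≈ 302 kg O₂/d

Correct the yield for decay: Y_obs = Y/(1 + k_d θ_c) = 0.336 / (1 + 0.107 × 13.1) = 0.336 / 2.402 = 0.1399.
Mass of bCOD removed per day: Q(S₀ − S) = 289 × 1304 g/m³ = 376.9 kg/d.
Biomass synthesised: P_X = Y_obs × 376.9 = 52.73 kg VSS/d.
Carbonaceous O₂ demand = substrate oxidised − cell-mass equivalent = 376.9 − 1.42 × 52.73 = 302.1 kg O₂/d.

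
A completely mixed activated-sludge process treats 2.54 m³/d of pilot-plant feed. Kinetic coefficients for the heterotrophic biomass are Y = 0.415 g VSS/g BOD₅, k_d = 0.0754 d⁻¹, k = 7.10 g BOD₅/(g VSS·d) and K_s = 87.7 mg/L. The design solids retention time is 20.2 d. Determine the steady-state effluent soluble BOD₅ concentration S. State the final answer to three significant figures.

S ≈ 3.88 mg/L

For a completely mixed reactor with recycle the Lawrence–McCarty relation gives S = K_s·(1 + k_d·θ_c) / [θ_c·(Y·k − k_d) − 1] = 87.7 × (1 + 0.0754 × 20.2) / [20.2 × (0.415 × 7.10 − 0.0754) − 1] = 221.3 / 57.00 = 3.882 mg/L.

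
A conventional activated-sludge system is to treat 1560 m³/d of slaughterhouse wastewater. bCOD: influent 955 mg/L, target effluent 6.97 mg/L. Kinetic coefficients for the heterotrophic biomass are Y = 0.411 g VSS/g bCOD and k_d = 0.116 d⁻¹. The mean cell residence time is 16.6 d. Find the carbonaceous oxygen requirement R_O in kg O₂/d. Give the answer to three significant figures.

Correct the yield for decay: Y_obs = Y/(1 + k_d θ_c) = 0.411 / (1 + 0.116 × 16.6) = 0.411 / 2.926 = 0.1405.
ΔS = 955 − 6.97 = 948.0 mg/L, so the substrate removal rate is 1560 × 948.0/1000 = 1479 kg bCOD/d.
Net sludge production P_X = 0.1405 × 1479 = 207.8 kg VSS/d.
R_O = Q·(S₀ − S) − 1.42·P_X = 1479 − 1.42 × 207.8 = 1184 kg O₂/d.

R_O ≈ 1180 kg O₂/d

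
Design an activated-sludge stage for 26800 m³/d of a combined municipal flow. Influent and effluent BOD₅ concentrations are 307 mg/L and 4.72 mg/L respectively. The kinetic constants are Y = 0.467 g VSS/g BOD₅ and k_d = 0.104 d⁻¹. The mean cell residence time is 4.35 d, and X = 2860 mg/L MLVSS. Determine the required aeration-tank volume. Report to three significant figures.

V ≈ 3960 m³

Steady-state biomass mass balance: V·X·(1 + k_d·θ_c) = Y·Q·(S₀ − S)·θ_c, so V = 0.467 × 26800 × (307 − 4.72) × 4.35 / [2860 × (1 + 0.104 × 4.35)] = 1.65×10^7 / 4154 = 3962 m³.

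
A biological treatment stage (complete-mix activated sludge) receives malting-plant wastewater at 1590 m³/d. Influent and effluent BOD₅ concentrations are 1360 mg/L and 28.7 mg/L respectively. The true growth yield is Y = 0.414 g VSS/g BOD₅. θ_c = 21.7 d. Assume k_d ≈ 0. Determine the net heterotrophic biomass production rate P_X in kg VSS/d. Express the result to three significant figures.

With endogenous decay neglected, the observed yield equals the true yield: Y_obs = Y = 0.414 g VSS/g BOD₅.
Substrate removed = Q·(S₀ − S) = 1590 m³/d × (1360 − 28.7) g/m³ = 2.12×10^6 g/d = 2117 kg/d.
Net biomass production P_X = Y_obs × Q·(S₀ − S) = 0.4140 × 2117 = 876.3 kg VSS/d.

P_X ≈ 876 kg VSS/d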